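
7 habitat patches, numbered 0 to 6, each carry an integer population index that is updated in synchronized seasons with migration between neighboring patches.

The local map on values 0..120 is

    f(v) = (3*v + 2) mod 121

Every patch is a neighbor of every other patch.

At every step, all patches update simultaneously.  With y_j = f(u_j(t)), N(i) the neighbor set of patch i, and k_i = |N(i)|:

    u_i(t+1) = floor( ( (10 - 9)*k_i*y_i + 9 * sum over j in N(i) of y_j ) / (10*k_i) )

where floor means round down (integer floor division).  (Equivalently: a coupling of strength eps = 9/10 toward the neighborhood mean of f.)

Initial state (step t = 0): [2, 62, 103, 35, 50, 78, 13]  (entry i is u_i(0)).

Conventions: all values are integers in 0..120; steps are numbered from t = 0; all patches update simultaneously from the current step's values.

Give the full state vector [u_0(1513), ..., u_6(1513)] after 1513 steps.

Simulating step by step:
t=0: [2, 62, 103, 35, 50, 78, 13]
t=1: [65, 62, 62, 60, 64, 59, 63]
t=2: [67, 67, 67, 67, 67, 67, 67]
t=3: [82, 82, 82, 82, 82, 82, 82]
t=4: [6, 6, 6, 6, 6, 6, 6]
t=5: [20, 20, 20, 20, 20, 20, 20]
t=6: [62, 62, 62, 62, 62, 62, 62]
t=7: [67, 67, 67, 67, 67, 67, 67]

Answer: [82, 82, 82, 82, 82, 82, 82]
Key observation: The state at step 2, [67, 67, 67, 67, 67, 67, 67], reappears at step 7: the system is in a cycle of period 5 from step 2 on.  Therefore the state at step 1513 equals the state at step 2 + ((1513 - 2) mod 5) = 3, which is [82, 82, 82, 82, 82, 82, 82].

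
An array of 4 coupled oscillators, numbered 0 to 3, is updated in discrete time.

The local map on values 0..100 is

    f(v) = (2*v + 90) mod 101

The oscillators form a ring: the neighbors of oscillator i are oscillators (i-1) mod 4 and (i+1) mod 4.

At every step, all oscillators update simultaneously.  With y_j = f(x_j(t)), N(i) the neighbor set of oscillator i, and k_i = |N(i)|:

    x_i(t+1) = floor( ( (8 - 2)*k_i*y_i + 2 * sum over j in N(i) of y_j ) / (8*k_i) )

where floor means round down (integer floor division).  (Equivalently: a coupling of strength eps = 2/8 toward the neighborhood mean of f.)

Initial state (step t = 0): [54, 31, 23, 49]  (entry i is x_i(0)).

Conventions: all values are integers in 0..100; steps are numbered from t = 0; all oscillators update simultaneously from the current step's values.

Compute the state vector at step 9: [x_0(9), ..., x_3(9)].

Answer: [64, 84, 34, 67]

Derivation:
t=0: [54, 31, 23, 49]
t=1: [90, 54, 43, 81]
t=2: [69, 90, 74, 55]
t=3: [40, 58, 47, 82]
t=4: [58, 22, 69, 58]
t=5: [7, 28, 24, 6]
t=6: [8, 38, 33, 5]
t=7: [24, 56, 61, 82]
t=8: [34, 5, 14, 44]
t=9: [64, 84, 34, 67]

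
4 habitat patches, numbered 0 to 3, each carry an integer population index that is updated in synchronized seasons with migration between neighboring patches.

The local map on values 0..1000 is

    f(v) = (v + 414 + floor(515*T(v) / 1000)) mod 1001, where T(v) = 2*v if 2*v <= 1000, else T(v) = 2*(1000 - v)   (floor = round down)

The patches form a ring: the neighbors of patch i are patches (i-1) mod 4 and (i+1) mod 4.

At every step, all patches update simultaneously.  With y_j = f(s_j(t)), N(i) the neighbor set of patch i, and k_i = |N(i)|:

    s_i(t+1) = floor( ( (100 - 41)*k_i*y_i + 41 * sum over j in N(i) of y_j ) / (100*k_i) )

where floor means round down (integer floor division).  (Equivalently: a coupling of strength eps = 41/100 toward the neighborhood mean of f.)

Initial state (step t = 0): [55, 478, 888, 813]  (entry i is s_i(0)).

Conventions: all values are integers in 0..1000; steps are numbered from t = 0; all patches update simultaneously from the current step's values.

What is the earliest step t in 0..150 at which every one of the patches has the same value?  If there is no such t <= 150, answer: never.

Simulating step by step:
t=0: [55, 478, 888, 813]  (not all equal)
t=1: [473, 418, 409, 439]  (not all equal)
t=2: [335, 280, 259, 305]  (not all equal)
t=3: [262, 790, 761, 230]  (not all equal)
t=4: [823, 527, 514, 799]  (not all equal)
t=5: [420, 425, 425, 420]  (not all equal)
t=6: [267, 272, 272, 267]  (not all equal)
t=7: [958, 963, 963, 958]  (not all equal)
t=8: [414, 414, 414, 414]  (all equal)

Answer: 8
Key observation: Synchronization is absorbing here: once all patches are equal they stay equal, and step 8 is the first all-equal step.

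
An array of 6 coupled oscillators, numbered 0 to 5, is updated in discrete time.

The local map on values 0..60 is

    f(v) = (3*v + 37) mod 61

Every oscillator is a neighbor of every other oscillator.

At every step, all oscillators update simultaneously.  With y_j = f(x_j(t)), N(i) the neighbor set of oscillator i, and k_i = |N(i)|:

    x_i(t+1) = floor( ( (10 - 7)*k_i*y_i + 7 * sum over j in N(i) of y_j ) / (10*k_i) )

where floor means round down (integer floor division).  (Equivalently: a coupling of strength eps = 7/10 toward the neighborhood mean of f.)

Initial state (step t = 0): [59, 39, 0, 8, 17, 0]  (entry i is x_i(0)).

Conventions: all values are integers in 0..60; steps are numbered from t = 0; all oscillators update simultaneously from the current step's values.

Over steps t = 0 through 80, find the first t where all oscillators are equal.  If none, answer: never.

Answer: 4
Key observation: Synchronization is absorbing here: once all oscillators are equal they stay equal, and step 4 is the first all-equal step.

Derivation:
t=0: [59, 39, 0, 8, 17, 0]  (not all equal)
t=1: [27, 28, 28, 22, 27, 28]  (not all equal)
t=2: [56, 56, 56, 53, 56, 56]  (not all equal)
t=3: [20, 20, 20, 19, 20, 20]  (not all equal)
t=4: [35, 35, 35, 35, 35, 35]  (all equal)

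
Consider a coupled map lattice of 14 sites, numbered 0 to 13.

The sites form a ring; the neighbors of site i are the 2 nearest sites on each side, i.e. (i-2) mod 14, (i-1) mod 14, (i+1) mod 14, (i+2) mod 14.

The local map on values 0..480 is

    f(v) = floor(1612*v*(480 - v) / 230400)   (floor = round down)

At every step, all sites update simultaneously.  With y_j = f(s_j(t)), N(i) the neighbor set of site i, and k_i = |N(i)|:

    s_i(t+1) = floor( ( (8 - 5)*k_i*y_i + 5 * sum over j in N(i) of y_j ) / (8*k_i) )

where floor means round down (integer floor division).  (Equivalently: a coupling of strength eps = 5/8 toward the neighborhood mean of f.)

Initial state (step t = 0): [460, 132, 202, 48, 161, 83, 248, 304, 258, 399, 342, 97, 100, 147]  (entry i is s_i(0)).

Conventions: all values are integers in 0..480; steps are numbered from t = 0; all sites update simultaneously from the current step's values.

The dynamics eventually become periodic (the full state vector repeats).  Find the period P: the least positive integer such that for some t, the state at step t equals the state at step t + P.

Simulating step by step:
t=0: [460, 132, 202, 48, 161, 83, 248, 304, 258, 399, 342, 97, 100, 147]
t=1: [230, 267, 285, 257, 317, 286, 363, 336, 358, 297, 303, 278, 254, 270]
t=2: [397, 396, 389, 389, 365, 363, 328, 340, 331, 362, 371, 389, 394, 397]
t=3: [234, 236, 249, 259, 287, 302, 328, 326, 326, 300, 281, 256, 243, 234]
t=4: [402, 401, 399, 394, 383, 373, 359, 358, 360, 374, 385, 396, 400, 401]
t=5: [221, 223, 231, 242, 260, 277, 292, 295, 291, 274, 257, 239, 228, 222]
t=6: [400, 400, 401, 399, 397, 392, 387, 385, 387, 392, 397, 399, 400, 400]
t=7: [222, 223, 223, 227, 232, 240, 246, 249, 246, 240, 233, 228, 224, 223]
t=8: [400, 400, 400, 401, 401, 402, 402, 402, 402, 402, 401, 401, 400, 400]
t=9: [223, 222, 222, 221, 220, 219, 219, 219, 219, 219, 220, 221, 222, 222]
t=10: [400, 400, 400, 399, 399, 399, 399, 399, 399, 399, 399, 399, 400, 400]
t=11: [223, 223, 223, 225, 225, 226, 226, 226, 226, 226, 225, 225, 223, 223]
t=12: [400, 400, 400, 400, 400, 401, 401, 401, 401, 401, 400, 400, 400, 400]
t=13: [223, 223, 223, 222, 222, 221, 221, 221, 221, 221, 222, 222, 223, 223]
t=14: [400, 400, 400, 400, 400, 400, 400, 400, 400, 400, 400, 400, 400, 400]
t=15: [223, 223, 223, 223, 223, 223, 223, 223, 223, 223, 223, 223, 223, 223]
t=16: [400, 400, 400, 400, 400, 400, 400, 400, 400, 400, 400, 400, 400, 400]

Answer: 2
Key observation: The state at step 14, [400, 400, 400, 400, 400, 400, 400, 400, 400, 400, 400, 400, 400, 400], reappears at step 16 — and no state repeats earlier — so the cycle the system enters has period 2.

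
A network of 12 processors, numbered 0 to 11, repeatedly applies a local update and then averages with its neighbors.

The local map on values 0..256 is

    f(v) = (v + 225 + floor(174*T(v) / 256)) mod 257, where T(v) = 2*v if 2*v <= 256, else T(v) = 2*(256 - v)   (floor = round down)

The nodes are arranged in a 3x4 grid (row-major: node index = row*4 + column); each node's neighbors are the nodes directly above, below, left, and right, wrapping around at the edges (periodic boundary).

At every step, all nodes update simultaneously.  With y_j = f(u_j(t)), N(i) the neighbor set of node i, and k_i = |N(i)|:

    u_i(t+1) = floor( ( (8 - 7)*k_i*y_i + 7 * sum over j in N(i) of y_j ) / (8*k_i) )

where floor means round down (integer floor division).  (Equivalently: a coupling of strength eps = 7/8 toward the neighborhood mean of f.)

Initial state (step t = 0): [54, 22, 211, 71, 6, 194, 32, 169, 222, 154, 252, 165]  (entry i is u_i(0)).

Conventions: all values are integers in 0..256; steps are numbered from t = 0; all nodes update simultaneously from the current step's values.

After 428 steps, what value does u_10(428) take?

Answer: u_10(428) = 232
Key observation: The state at step 16, [232, 232, 232, 232, 232, 232, 232, 232, 232, 232, 232, 232], reappears at step 17: the system is in a cycle of period 1 from step 16 on.  Therefore the state at step 428 equals the state at step 16 + ((428 - 16) mod 1) = 16, which is [232, 232, 232, 232, 232, 232, 232, 232, 232, 232, 232, 232].

Derivation:
t=0: [54, 22, 211, 71, 6, 194, 32, 169, 222, 154, 252, 165]
t=1: [149, 130, 122, 201, 211, 97, 216, 179, 159, 159, 146, 218]
t=2: [109, 101, 141, 194, 129, 131, 184, 240, 105, 47, 160, 139]
t=3: [176, 96, 154, 133, 150, 120, 85, 141, 97, 104, 75, 152]
t=4: [120, 181, 113, 59, 155, 158, 109, 42, 128, 198, 102, 79]
t=5: [112, 191, 202, 167, 73, 158, 139, 115, 144, 133, 213, 105]
t=6: [170, 137, 194, 235, 122, 89, 159, 165, 131, 109, 134, 188]
t=7: [142, 198, 85, 248, 184, 129, 150, 192, 216, 73, 158, 142]
t=8: [210, 102, 125, 122, 141, 141, 94, 137, 117, 126, 70, 156]
t=9: [186, 83, 172, 87, 110, 91, 57, 100, 86, 130, 61, 140]
t=10: [191, 172, 151, 177, 204, 133, 176, 136, 129, 138, 96, 144]
t=11: [197, 91, 208, 90, 91, 166, 79, 165, 111, 104, 83, 103]
t=12: [199, 231, 178, 230, 238, 191, 219, 191, 214, 208, 199, 207]
t=13: [234, 244, 238, 244, 242, 236, 246, 236, 239, 240, 242, 240]
t=14: [229, 229, 228, 229, 230, 228, 229, 228, 229, 229, 228, 229]
t=15: [233, 233, 233, 233, 233, 233, 233, 233, 233, 233, 233, 233]
t=16: [232, 232, 232, 232, 232, 232, 232, 232, 232, 232, 232, 232]
t=17: [232, 232, 232, 232, 232, 232, 232, 232, 232, 232, 232, 232]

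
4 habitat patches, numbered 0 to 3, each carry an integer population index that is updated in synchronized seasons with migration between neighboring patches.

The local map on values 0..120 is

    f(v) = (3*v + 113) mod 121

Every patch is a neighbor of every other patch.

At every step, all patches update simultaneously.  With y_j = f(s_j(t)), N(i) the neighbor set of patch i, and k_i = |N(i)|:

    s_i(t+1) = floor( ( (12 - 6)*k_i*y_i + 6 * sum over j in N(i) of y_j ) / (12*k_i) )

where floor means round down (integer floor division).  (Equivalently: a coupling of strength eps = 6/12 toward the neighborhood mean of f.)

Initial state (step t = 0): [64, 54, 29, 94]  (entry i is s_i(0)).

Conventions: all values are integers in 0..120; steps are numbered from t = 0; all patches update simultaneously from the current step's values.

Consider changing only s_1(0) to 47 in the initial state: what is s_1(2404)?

Answer: s_1(2404) = 59
Key observation: The state at step 5, [86, 70, 91, 77], reappears at step 8: the system is in a cycle of period 3 from step 5 on.  Therefore the state at step 2404 equals the state at step 5 + ((2404 - 5) mod 3) = 7, which is [75, 59, 40, 66].

Derivation:
t=0: [64, 47, 29, 94]
t=1: [52, 35, 57, 41]
t=2: [55, 79, 60, 85]
t=3: [45, 69, 50, 35]
t=4: [35, 59, 40, 66]
t=5: [86, 70, 91, 77]
t=6: [38, 62, 43, 69]
t=7: [75, 59, 40, 66]
t=8: [86, 70, 91, 77]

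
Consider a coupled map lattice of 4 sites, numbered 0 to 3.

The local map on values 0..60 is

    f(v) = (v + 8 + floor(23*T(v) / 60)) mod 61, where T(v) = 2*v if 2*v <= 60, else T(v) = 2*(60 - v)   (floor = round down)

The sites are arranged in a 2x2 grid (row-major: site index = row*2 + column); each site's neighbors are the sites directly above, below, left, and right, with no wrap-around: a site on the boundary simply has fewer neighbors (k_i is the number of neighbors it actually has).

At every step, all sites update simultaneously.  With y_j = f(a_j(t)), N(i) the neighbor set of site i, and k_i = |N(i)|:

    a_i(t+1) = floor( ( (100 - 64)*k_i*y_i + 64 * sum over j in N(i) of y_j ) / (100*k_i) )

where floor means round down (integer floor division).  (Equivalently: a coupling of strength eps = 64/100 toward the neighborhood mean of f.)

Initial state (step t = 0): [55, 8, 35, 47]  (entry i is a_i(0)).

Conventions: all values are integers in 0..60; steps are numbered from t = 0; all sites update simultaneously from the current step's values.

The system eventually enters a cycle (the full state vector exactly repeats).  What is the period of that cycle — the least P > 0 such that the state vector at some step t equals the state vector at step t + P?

Simulating step by step:
t=0: [55, 8, 35, 47]
t=1: [9, 10, 2, 8]
t=2: [19, 23, 18, 19]
t=3: [42, 43, 40, 42]
t=4: [2, 2, 2, 2]
t=5: [11, 11, 11, 11]
t=6: [27, 27, 27, 27]
t=7: [55, 55, 55, 55]
t=8: [5, 5, 5, 5]
t=9: [16, 16, 16, 16]
t=10: [36, 36, 36, 36]
t=11: [1, 1, 1, 1]
t=12: [9, 9, 9, 9]
t=13: [23, 23, 23, 23]
t=14: [48, 48, 48, 48]
t=15: [4, 4, 4, 4]
t=16: [15, 15, 15, 15]
t=17: [34, 34, 34, 34]
t=18: [0, 0, 0, 0]
t=19: [8, 8, 8, 8]
t=20: [22, 22, 22, 22]
t=21: [46, 46, 46, 46]
t=22: [3, 3, 3, 3]
t=23: [13, 13, 13, 13]
t=24: [30, 30, 30, 30]
t=25: [0, 0, 0, 0]

Answer: 7
Key observation: The state at step 18, [0, 0, 0, 0], reappears at step 25 — and no state repeats earlier — so the cycle the system enters has period 7.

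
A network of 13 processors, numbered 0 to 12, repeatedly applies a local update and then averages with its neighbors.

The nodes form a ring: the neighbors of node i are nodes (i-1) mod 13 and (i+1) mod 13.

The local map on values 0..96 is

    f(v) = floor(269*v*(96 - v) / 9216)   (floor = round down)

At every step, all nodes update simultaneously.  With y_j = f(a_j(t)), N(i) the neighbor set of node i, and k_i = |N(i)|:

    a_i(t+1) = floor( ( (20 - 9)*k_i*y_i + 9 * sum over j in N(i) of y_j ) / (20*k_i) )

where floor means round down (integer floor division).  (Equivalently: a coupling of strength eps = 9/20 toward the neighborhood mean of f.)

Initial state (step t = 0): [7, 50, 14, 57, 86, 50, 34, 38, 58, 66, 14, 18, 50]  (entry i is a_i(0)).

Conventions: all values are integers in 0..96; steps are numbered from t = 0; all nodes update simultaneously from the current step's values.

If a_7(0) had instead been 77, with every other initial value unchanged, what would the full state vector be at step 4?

Simulating step by step:
t=0: [7, 50, 14, 57, 86, 50, 34, 77, 58, 66, 14, 18, 50]
t=1: [40, 48, 47, 48, 43, 56, 58, 51, 57, 53, 39, 44, 49]
t=2: [65, 66, 67, 66, 66, 65, 64, 65, 64, 65, 64, 65, 66]
t=3: [57, 57, 56, 56, 57, 58, 58, 58, 58, 58, 58, 58, 57]
t=4: [64, 64, 64, 64, 64, 64, 64, 64, 64, 64, 64, 64, 64]

Answer: [64, 64, 64, 64, 64, 64, 64, 64, 64, 64, 64, 64, 64]
Key observation: This trace re-runs the system from the modified initial state.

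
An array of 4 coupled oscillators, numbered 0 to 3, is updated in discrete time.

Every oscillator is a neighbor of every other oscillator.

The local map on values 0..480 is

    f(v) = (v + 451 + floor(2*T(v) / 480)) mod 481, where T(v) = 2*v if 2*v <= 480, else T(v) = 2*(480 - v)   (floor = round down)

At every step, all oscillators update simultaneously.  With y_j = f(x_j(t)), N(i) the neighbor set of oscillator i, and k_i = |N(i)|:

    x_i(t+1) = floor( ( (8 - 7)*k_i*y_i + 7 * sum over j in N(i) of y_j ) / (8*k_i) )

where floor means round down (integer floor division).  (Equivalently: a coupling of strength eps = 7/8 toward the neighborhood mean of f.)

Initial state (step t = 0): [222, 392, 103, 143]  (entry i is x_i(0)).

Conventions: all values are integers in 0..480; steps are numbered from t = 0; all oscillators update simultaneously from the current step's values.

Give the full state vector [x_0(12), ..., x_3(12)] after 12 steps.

Simulating step by step:
t=0: [222, 392, 103, 143]
t=1: [184, 156, 204, 197]
t=2: [156, 161, 153, 154]
t=3: [127, 126, 127, 127]
t=4: [97, 97, 97, 97]
t=5: [67, 67, 67, 67]
t=6: [37, 37, 37, 37]
t=7: [7, 7, 7, 7]
t=8: [458, 458, 458, 458]
t=9: [428, 428, 428, 428]
t=10: [398, 398, 398, 398]
t=11: [368, 368, 368, 368]
t=12: [338, 338, 338, 338]

Answer: [338, 338, 338, 338]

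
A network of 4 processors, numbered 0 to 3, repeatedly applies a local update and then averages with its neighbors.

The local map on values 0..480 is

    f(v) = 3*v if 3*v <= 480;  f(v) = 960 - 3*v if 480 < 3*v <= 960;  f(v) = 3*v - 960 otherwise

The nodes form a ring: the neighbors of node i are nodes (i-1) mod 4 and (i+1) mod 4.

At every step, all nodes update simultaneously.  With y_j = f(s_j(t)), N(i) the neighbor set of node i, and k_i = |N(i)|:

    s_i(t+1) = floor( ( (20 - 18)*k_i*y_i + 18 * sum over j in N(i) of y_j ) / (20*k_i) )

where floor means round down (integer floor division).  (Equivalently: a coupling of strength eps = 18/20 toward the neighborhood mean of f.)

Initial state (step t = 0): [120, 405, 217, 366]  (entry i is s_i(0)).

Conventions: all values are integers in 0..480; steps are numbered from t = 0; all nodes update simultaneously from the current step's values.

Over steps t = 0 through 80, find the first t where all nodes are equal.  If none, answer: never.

Simulating step by step:
t=0: [120, 405, 217, 366]  (not all equal)
t=1: [212, 326, 207, 314]  (not all equal)
t=2: [48, 300, 50, 300]  (not all equal)
t=3: [68, 138, 69, 138]  (not all equal)
t=4: [393, 226, 393, 226]  (not all equal)
t=5: [275, 225, 275, 225]  (not all equal)
t=6: [270, 150, 270, 150]  (not all equal)
t=7: [420, 180, 420, 180]  (not all equal)
t=8: [408, 312, 408, 312]  (not all equal)
t=9: [48, 240, 48, 240]  (not all equal)
t=10: [230, 153, 230, 153]  (not all equal)
t=11: [440, 288, 440, 288]  (not all equal)
t=12: [122, 333, 122, 333]  (not all equal)
t=13: [71, 333, 71, 333]  (not all equal)
t=14: [56, 195, 56, 195]  (not all equal)
t=15: [354, 188, 354, 188]  (not all equal)
t=16: [366, 131, 366, 131]  (not all equal)
t=17: [367, 163, 367, 163]  (not all equal)
t=18: [438, 174, 438, 174]  (not all equal)
t=19: [429, 362, 429, 362]  (not all equal)
t=20: [146, 306, 146, 306]  (not all equal)
t=21: [81, 398, 81, 398]  (not all equal)
t=22: [234, 242, 234, 242]  (not all equal)
t=23: [236, 255, 236, 255]  (not all equal)
t=24: [200, 246, 200, 246]  (not all equal)
t=25: [235, 346, 235, 346]  (not all equal)
t=26: [95, 237, 95, 237]  (not all equal)
t=27: [252, 281, 252, 281]  (not all equal)
t=28: [125, 195, 125, 195]  (not all equal)
t=29: [375, 375, 375, 375]  (all equal)

Answer: 29
Key observation: Synchronization is absorbing here: once all nodes are equal they stay equal, and step 29 is the first all-equal step.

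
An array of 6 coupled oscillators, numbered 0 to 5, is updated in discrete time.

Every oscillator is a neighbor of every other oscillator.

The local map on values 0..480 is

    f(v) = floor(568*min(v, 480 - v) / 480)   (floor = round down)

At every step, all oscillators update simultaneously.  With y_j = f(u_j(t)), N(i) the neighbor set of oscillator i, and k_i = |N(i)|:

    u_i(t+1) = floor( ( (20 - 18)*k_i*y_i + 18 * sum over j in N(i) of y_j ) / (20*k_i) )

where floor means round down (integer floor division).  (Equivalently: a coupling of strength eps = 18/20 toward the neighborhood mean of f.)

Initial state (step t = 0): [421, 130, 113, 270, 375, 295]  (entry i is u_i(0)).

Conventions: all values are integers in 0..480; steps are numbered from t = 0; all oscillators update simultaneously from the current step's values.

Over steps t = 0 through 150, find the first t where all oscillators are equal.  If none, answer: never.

Simulating step by step:
t=0: [421, 130, 113, 270, 375, 295]  (not all equal)
t=1: [164, 157, 159, 150, 160, 152]  (not all equal)
t=2: [184, 185, 185, 186, 185, 185]  (not all equal)
t=3: [218, 218, 218, 218, 218, 218]  (all equal)

Answer: 3
Key observation: Synchronization is absorbing here: once all oscillators are equal they stay equal, and step 3 is the first all-equal step.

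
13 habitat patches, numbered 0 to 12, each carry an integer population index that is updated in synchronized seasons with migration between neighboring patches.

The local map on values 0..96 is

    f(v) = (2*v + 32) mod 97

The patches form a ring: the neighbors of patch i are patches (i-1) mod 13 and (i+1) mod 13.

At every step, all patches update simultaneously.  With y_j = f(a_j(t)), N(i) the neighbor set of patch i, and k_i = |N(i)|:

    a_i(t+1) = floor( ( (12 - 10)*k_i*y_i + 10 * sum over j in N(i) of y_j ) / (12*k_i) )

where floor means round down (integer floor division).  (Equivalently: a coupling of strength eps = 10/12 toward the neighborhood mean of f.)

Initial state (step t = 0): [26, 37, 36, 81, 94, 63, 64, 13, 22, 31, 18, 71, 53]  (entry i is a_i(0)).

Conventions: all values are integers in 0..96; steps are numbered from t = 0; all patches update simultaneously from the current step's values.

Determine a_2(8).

Simulating step by step:
t=0: [26, 37, 36, 81, 94, 63, 64, 13, 22, 31, 18, 71, 53]
t=1: [34, 39, 4, 13, 29, 47, 60, 67, 76, 75, 82, 58, 73]
t=2: [39, 20, 36, 63, 51, 65, 50, 70, 78, 51, 57, 43, 36]
t=3: [35, 20, 56, 28, 58, 40, 64, 65, 61, 64, 32, 26, 15]
t=4: [56, 33, 74, 55, 51, 50, 43, 60, 62, 74, 77, 79, 47]
t=5: [20, 54, 33, 57, 39, 30, 41, 42, 67, 75, 88, 64, 63]
t=6: [55, 37, 38, 14, 60, 27, 49, 39, 54, 48, 64, 41, 66]
t=7: [39, 24, 30, 37, 70, 51, 46, 33, 25, 49, 30, 57, 37]
t=8: [39, 57, 52, 71, 31, 48, 20, 45, 27, 78, 49, 50, 27]

Answer: a_2(8) = 52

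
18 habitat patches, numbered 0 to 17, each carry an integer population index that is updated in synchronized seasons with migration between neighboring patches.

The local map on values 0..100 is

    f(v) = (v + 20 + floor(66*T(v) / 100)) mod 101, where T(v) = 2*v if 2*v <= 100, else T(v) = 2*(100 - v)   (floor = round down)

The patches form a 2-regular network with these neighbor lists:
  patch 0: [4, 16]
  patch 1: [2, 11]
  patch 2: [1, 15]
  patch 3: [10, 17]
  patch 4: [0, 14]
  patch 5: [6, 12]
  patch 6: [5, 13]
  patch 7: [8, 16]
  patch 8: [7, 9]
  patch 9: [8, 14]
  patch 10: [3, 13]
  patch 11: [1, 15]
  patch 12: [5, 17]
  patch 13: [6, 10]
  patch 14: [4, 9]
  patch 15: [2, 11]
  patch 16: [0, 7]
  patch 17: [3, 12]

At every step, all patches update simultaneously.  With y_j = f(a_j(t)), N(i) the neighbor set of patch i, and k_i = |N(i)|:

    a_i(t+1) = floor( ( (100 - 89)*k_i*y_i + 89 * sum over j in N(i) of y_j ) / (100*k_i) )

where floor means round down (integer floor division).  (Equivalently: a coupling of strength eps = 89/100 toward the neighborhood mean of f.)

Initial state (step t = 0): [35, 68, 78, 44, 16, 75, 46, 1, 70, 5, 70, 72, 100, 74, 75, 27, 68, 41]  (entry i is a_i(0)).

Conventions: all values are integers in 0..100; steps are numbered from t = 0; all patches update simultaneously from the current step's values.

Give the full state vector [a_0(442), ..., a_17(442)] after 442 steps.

Simulating step by step:
t=0: [35, 68, 78, 44, 16, 75, 46, 1, 70, 5, 70, 72, 100, 74, 75, 27, 68, 41]
t=1: [38, 26, 52, 21, 18, 22, 26, 27, 26, 27, 24, 52, 20, 26, 42, 32, 12, 19]
t=2: [48, 39, 81, 69, 16, 72, 75, 65, 81, 51, 74, 81, 67, 77, 65, 40, 44, 66]
t=3: [38, 23, 11, 28, 32, 27, 26, 23, 31, 28, 27, 11, 28, 26, 43, 23, 29, 28]
t=4: [81, 48, 69, 83, 21, 82, 80, 87, 79, 57, 82, 69, 83, 80, 81, 48, 45, 84]
t=5: [43, 28, 29, 24, 29, 24, 24, 23, 27, 25, 24, 29, 24, 24, 47, 28, 23, 24]
t=6: [73, 86, 84, 75, 30, 75, 75, 77, 76, 57, 75, 84, 75, 75, 76, 86, 48, 75]
t=7: [55, 23, 23, 27, 33, 27, 27, 27, 28, 26, 27, 23, 27, 27, 56, 23, 26, 27]
t=8: [81, 73, 73, 82, 39, 82, 82, 82, 81, 60, 82, 73, 82, 82, 81, 73, 59, 82]
t=9: [20, 27, 27, 24, 23, 24, 24, 28, 27, 25, 24, 27, 24, 24, 20, 27, 25, 24]
t=10: [74, 82, 82, 75, 66, 75, 75, 80, 81, 74, 75, 82, 75, 75, 74, 82, 75, 75]
t=11: [27, 24, 24, 27, 27, 27, 27, 25, 25, 26, 27, 24, 27, 27, 27, 24, 26, 27]
t=12: [81, 75, 75, 82, 82, 82, 82, 78, 78, 80, 82, 75, 82, 82, 81, 75, 80, 82]
t=13: [24, 27, 27, 24, 24, 24, 24, 25, 25, 25, 24, 27, 24, 24, 24, 27, 25, 24]
t=14: [76, 82, 82, 75, 75, 75, 75, 78, 78, 76, 75, 82, 75, 75, 76, 82, 76, 75]
t=15: [26, 24, 24, 27, 26, 27, 27, 26, 26, 26, 27, 24, 27, 27, 26, 24, 26, 27]
t=16: [80, 75, 75, 82, 80, 82, 82, 80, 80, 80, 82, 75, 82, 82, 80, 75, 80, 82]
t=17: [25, 27, 27, 24, 25, 24, 24, 25, 25, 25, 24, 27, 24, 24, 25, 27, 25, 24]
t=18: [78, 82, 82, 75, 78, 75, 75, 78, 78, 78, 75, 82, 75, 75, 78, 82, 78, 75]
t=19: [26, 24, 24, 27, 26, 27, 27, 26, 26, 26, 27, 24, 27, 27, 26, 24, 26, 27]

Answer: [78, 82, 82, 75, 78, 75, 75, 78, 78, 78, 75, 82, 75, 75, 78, 82, 78, 75]
Key observation: The state at step 15, [26, 24, 24, 27, 26, 27, 27, 26, 26, 26, 27, 24, 27, 27, 26, 24, 26, 27], reappears at step 19: the system is in a cycle of period 4 from step 15 on.  Therefore the state at step 442 equals the state at step 15 + ((442 - 15) mod 4) = 18, which is [78, 82, 82, 75, 78, 75, 75, 78, 78, 78, 75, 82, 75, 75, 78, 82, 78, 75].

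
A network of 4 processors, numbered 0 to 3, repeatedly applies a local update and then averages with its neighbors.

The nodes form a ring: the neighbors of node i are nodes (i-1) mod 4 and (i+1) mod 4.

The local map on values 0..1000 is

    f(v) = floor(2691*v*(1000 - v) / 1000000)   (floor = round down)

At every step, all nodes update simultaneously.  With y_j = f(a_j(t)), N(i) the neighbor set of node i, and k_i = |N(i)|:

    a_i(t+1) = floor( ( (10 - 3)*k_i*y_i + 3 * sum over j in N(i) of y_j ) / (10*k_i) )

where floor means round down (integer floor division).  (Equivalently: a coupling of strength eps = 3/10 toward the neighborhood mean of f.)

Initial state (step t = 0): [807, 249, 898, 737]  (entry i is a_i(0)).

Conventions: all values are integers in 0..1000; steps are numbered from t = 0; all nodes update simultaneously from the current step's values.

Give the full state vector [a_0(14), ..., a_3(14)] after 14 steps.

Simulating step by step:
t=0: [807, 249, 898, 737]
t=1: [446, 451, 325, 464]
t=2: [665, 654, 613, 656]
t=3: [601, 611, 628, 610]
t=4: [643, 638, 631, 638]
t=5: [618, 621, 624, 621]
t=6: [634, 633, 631, 633]
t=7: [624, 625, 625, 625]
t=8: [630, 630, 630, 630]
t=9: [627, 627, 627, 627]
t=10: [629, 629, 629, 629]
t=11: [627, 627, 627, 627]
t=12: [629, 629, 629, 629]
t=13: [627, 627, 627, 627]
t=14: [629, 629, 629, 629]

Answer: [629, 629, 629, 629]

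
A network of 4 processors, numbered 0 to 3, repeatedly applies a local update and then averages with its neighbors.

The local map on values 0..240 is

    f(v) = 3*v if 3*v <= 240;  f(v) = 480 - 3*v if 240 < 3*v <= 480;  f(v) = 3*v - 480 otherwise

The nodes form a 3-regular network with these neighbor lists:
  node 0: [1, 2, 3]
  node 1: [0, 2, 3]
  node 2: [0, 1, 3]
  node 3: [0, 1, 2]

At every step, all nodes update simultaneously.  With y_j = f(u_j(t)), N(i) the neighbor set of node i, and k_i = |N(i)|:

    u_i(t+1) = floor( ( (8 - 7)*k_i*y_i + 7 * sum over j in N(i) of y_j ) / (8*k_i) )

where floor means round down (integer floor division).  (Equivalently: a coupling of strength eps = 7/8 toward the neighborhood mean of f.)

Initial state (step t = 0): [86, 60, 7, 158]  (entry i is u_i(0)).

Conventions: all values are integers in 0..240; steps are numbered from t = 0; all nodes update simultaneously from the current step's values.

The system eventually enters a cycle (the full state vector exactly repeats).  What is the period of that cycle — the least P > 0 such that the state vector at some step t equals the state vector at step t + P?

Answer: 8
Key observation: The state at step 7, [87, 87, 87, 87], reappears at step 15 — and no state repeats earlier — so the cycle the system enters has period 8.

Derivation:
t=0: [86, 60, 7, 158]
t=1: [88, 95, 121, 124]
t=2: [149, 153, 166, 167]
t=3: [21, 23, 24, 23]
t=4: [69, 68, 67, 68]
t=5: [203, 204, 204, 204]
t=6: [131, 131, 131, 131]
t=7: [87, 87, 87, 87]
t=8: [219, 219, 219, 219]
t=9: [177, 177, 177, 177]
t=10: [51, 51, 51, 51]
t=11: [153, 153, 153, 153]
t=12: [21, 21, 21, 21]
t=13: [63, 63, 63, 63]
t=14: [189, 189, 189, 189]
t=15: [87, 87, 87, 87]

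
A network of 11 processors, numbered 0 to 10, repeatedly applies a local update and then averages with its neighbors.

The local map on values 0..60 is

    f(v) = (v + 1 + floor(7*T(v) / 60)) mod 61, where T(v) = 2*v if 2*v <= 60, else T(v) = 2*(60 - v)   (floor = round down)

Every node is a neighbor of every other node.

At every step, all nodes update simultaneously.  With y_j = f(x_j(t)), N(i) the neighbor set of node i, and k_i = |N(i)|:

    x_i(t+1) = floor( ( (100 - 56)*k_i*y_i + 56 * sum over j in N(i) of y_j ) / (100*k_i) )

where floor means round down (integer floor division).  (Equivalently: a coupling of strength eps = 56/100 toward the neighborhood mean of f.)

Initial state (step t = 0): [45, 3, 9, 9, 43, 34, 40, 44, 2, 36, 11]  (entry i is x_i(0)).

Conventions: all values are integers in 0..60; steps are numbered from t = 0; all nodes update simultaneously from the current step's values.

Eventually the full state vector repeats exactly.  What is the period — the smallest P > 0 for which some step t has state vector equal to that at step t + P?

Simulating step by step:
t=0: [45, 3, 9, 9, 43, 34, 40, 44, 2, 36, 11]
t=1: [36, 19, 22, 22, 35, 33, 35, 36, 18, 33, 23]
t=2: [37, 30, 31, 31, 36, 36, 36, 37, 30, 36, 32]
t=3: [41, 39, 39, 39, 41, 41, 41, 41, 39, 41, 39]
t=4: [45, 44, 44, 44, 45, 45, 45, 45, 44, 45, 44]
t=5: [48, 48, 48, 48, 48, 48, 48, 48, 48, 48, 48]
t=6: [51, 51, 51, 51, 51, 51, 51, 51, 51, 51, 51]
t=7: [54, 54, 54, 54, 54, 54, 54, 54, 54, 54, 54]
t=8: [56, 56, 56, 56, 56, 56, 56, 56, 56, 56, 56]
t=9: [57, 57, 57, 57, 57, 57, 57, 57, 57, 57, 57]
t=10: [58, 58, 58, 58, 58, 58, 58, 58, 58, 58, 58]
t=11: [59, 59, 59, 59, 59, 59, 59, 59, 59, 59, 59]
t=12: [60, 60, 60, 60, 60, 60, 60, 60, 60, 60, 60]
t=13: [0, 0, 0, 0, 0, 0, 0, 0, 0, 0, 0]
t=14: [1, 1, 1, 1, 1, 1, 1, 1, 1, 1, 1]
t=15: [2, 2, 2, 2, 2, 2, 2, 2, 2, 2, 2]
t=16: [3, 3, 3, 3, 3, 3, 3, 3, 3, 3, 3]
t=17: [4, 4, 4, 4, 4, 4, 4, 4, 4, 4, 4]
t=18: [5, 5, 5, 5, 5, 5, 5, 5, 5, 5, 5]
t=19: [7, 7, 7, 7, 7, 7, 7, 7, 7, 7, 7]
t=20: [9, 9, 9, 9, 9, 9, 9, 9, 9, 9, 9]
t=21: [12, 12, 12, 12, 12, 12, 12, 12, 12, 12, 12]
t=22: [15, 15, 15, 15, 15, 15, 15, 15, 15, 15, 15]
t=23: [19, 19, 19, 19, 19, 19, 19, 19, 19, 19, 19]
t=24: [24, 24, 24, 24, 24, 24, 24, 24, 24, 24, 24]
t=25: [30, 30, 30, 30, 30, 30, 30, 30, 30, 30, 30]
t=26: [38, 38, 38, 38, 38, 38, 38, 38, 38, 38, 38]
t=27: [44, 44, 44, 44, 44, 44, 44, 44, 44, 44, 44]
t=28: [48, 48, 48, 48, 48, 48, 48, 48, 48, 48, 48]

Answer: 23
Key observation: The state at step 5, [48, 48, 48, 48, 48, 48, 48, 48, 48, 48, 48], reappears at step 28 — and no state repeats earlier — so the cycle the system enters has period 23.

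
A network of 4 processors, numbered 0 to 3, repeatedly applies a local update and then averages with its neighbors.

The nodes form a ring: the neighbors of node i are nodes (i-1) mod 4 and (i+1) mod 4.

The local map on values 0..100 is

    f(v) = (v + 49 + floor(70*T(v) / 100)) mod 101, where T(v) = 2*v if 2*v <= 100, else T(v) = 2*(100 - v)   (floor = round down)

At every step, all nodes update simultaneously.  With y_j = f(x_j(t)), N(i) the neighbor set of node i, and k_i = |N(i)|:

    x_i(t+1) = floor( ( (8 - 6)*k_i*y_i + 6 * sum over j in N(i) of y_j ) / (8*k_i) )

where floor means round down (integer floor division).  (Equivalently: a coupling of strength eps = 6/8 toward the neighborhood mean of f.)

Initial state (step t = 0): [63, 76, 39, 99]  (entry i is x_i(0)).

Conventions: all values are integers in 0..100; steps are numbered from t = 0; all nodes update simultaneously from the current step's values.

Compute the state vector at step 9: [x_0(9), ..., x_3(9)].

Simulating step by step:
t=0: [63, 76, 39, 99]
t=1: [54, 52, 49, 50]
t=2: [67, 65, 66, 66]
t=3: [61, 61, 61, 61]
t=4: [63, 63, 63, 63]
t=5: [62, 62, 62, 62]
t=6: [63, 63, 63, 63]
t=7: [62, 62, 62, 62]
t=8: [63, 63, 63, 63]
t=9: [62, 62, 62, 62]

Answer: [62, 62, 62, 62]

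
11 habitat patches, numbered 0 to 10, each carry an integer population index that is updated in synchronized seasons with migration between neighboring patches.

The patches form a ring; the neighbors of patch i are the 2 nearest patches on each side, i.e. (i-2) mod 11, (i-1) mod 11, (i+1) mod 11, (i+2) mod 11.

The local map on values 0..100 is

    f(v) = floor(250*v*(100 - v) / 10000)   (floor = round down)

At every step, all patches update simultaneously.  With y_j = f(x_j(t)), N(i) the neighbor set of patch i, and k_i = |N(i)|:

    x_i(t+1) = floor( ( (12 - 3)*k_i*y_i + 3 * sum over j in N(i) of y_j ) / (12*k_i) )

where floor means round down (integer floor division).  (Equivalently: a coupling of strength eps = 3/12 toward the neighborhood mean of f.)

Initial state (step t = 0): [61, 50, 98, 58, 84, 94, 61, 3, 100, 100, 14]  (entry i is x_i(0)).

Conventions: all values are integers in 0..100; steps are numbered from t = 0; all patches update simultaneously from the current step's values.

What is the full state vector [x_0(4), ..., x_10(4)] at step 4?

Simulating step by step:
t=0: [61, 50, 98, 58, 84, 94, 61, 3, 100, 100, 14]
t=1: [50, 56, 16, 52, 33, 20, 47, 9, 6, 6, 30]
t=2: [56, 58, 39, 58, 53, 42, 54, 23, 19, 19, 48]
t=3: [59, 60, 59, 60, 61, 59, 59, 45, 41, 41, 58]
t=4: [60, 60, 59, 59, 59, 60, 60, 60, 60, 60, 60]

Answer: [60, 60, 59, 59, 59, 60, 60, 60, 60, 60, 60]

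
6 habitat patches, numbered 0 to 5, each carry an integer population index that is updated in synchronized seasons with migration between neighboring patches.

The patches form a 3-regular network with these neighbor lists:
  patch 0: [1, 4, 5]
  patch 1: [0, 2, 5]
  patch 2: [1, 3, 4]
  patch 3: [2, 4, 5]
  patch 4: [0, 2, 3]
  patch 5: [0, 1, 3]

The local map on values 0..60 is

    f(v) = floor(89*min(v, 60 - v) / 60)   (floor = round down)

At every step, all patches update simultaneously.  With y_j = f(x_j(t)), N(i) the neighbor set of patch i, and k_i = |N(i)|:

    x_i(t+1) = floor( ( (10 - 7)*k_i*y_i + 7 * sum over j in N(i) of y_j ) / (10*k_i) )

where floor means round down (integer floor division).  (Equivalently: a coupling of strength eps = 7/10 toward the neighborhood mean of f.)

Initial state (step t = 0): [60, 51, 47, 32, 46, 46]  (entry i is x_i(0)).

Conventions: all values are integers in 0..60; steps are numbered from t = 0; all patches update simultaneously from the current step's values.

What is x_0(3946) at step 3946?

Simulating step by step:
t=0: [60, 51, 47, 32, 46, 46]
t=1: [12, 13, 22, 26, 20, 18]
t=2: [22, 23, 29, 31, 29, 25]
t=3: [36, 36, 40, 41, 40, 36]
t=4: [33, 33, 30, 30, 30, 33]
t=5: [40, 40, 43, 43, 43, 40]
t=6: [28, 28, 25, 25, 25, 28]
t=7: [40, 40, 37, 37, 37, 40]
t=8: [30, 30, 32, 32, 32, 30]
t=9: [43, 43, 41, 41, 41, 43]
t=10: [25, 25, 27, 27, 27, 25]
t=11: [37, 37, 39, 39, 39, 37]
t=12: [33, 33, 31, 31, 31, 33]
t=13: [40, 40, 42, 42, 42, 40]
t=14: [28, 28, 26, 26, 26, 28]
t=15: [40, 40, 38, 38, 38, 40]
t=16: [29, 29, 31, 31, 31, 29]
t=17: [43, 43, 43, 43, 43, 43]
t=18: [25, 25, 25, 25, 25, 25]
t=19: [37, 37, 37, 37, 37, 37]
t=20: [34, 34, 34, 34, 34, 34]
t=21: [38, 38, 38, 38, 38, 38]
t=22: [32, 32, 32, 32, 32, 32]
t=23: [41, 41, 41, 41, 41, 41]
t=24: [28, 28, 28, 28, 28, 28]
t=25: [41, 41, 41, 41, 41, 41]

Answer: x_0(3946) = 28
Key observation: The state at step 23, [41, 41, 41, 41, 41, 41], reappears at step 25: the system is in a cycle of period 2 from step 23 on.  Therefore the state at step 3946 equals the state at step 23 + ((3946 - 23) mod 2) = 24, which is [28, 28, 28, 28, 28, 28].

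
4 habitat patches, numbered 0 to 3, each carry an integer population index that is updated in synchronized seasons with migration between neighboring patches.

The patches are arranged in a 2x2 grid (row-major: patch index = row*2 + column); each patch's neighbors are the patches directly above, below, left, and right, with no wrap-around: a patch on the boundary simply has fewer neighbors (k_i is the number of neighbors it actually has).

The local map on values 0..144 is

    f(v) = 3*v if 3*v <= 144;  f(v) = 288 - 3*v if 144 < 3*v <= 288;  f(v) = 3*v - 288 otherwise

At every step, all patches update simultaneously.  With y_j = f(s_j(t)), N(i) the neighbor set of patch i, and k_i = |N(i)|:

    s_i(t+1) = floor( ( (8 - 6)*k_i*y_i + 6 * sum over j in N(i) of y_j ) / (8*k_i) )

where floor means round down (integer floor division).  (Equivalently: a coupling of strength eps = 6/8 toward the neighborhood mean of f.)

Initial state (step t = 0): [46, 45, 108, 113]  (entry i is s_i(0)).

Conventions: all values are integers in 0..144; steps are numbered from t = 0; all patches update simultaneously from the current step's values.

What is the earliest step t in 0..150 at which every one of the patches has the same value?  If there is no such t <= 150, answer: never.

Simulating step by step:
t=0: [46, 45, 108, 113]  (not all equal)
t=1: [98, 104, 79, 76]  (not all equal)
t=2: [29, 30, 37, 43]  (not all equal)
t=3: [97, 103, 108, 107]  (not all equal)
t=4: [22, 18, 22, 29]  (not all equal)
t=5: [61, 70, 73, 66]  (not all equal)
t=6: [81, 92, 90, 77]  (not all equal)
t=7: [22, 41, 42, 25]  (not all equal)
t=8: [109, 83, 84, 112]  (not all equal)
t=9: [37, 42, 41, 40]  (not all equal)
t=10: [121, 118, 117, 123]  (not all equal)
t=11: [67, 75, 74, 68]  (not all equal)
t=12: [70, 79, 80, 69]  (not all equal)
t=13: [56, 72, 71, 57]  (not all equal)
t=14: [85, 106, 107, 84]  (not all equal)
t=15: [31, 33, 34, 32]  (not all equal)
t=16: [98, 95, 96, 99]  (not all equal)
t=17: [2, 6, 5, 3]  (not all equal)
t=18: [13, 10, 9, 14]  (not all equal)
t=19: [31, 37, 37, 31]  (not all equal)
t=20: [106, 97, 97, 106]  (not all equal)
t=21: [9, 23, 23, 9]  (not all equal)
t=22: [58, 37, 37, 58]  (not all equal)
t=23: [111, 113, 113, 111]  (not all equal)
t=24: [49, 46, 46, 49]  (not all equal)
t=25: [138, 140, 140, 138]  (not all equal)
t=26: [130, 127, 127, 130]  (not all equal)
t=27: [95, 99, 99, 95]  (not all equal)
t=28: [7, 4, 4, 7]  (not all equal)
t=29: [14, 18, 18, 14]  (not all equal)
t=30: [51, 45, 45, 51]  (not all equal)
t=31: [135, 135, 135, 135]  (all equal)

Answer: 31
Key observation: Synchronization is absorbing here: once all patches are equal they stay equal, and step 31 is the first all-equal step.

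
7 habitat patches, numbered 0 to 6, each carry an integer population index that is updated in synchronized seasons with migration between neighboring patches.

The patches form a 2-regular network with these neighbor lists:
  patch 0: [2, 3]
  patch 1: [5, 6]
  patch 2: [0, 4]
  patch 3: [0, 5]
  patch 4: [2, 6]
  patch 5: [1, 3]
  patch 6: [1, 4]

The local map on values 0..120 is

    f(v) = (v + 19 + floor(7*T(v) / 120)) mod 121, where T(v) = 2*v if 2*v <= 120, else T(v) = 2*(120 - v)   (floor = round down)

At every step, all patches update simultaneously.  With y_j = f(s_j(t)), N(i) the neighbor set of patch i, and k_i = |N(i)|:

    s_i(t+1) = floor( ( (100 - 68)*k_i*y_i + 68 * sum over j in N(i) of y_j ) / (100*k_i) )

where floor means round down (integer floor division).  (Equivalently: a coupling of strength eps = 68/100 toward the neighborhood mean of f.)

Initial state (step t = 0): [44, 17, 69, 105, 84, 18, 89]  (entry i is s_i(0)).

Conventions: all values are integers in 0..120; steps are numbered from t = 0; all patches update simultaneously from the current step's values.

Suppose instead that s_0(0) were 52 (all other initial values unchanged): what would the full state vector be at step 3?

Simulating step by step:
t=0: [52, 17, 69, 105, 84, 18, 89]
t=1: [57, 62, 92, 40, 103, 26, 84]
t=2: [86, 80, 65, 64, 75, 66, 64]
t=3: [95, 94, 99, 96, 92, 94, 97]

Answer: [95, 94, 99, 96, 92, 94, 97]
Key observation: This trace re-runs the system from the modified initial state.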